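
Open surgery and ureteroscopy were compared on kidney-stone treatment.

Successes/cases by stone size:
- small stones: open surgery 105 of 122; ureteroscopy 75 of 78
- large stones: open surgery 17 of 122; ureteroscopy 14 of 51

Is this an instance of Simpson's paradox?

Small stones: open surgery 105/122 = 86.1%, ureteroscopy 75/78 = 96.2% → ureteroscopy
Large stones: open surgery 17/122 = 13.9%, ureteroscopy 14/51 = 27.5% → ureteroscopy
Overall: open surgery 122/244 = 50.0%, ureteroscopy 89/129 = 69.0% → ureteroscopy
Ureteroscopy wins overall and in every stone group — no reversal.

No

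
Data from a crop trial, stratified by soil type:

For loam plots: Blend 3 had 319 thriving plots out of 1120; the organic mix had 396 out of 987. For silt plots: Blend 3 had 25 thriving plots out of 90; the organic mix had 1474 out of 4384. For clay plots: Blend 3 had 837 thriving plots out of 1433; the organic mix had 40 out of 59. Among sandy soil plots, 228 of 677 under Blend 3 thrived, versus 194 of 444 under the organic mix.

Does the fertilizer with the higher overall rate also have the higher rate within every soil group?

Loam: Blend 3 319/1120 = 28.5%, the organic mix 396/987 = 40.1% → the organic mix
Silt: Blend 3 25/90 = 27.8%, the organic mix 1474/4384 = 33.6% → the organic mix
Clay: Blend 3 837/1433 = 58.4%, the organic mix 40/59 = 67.8% → the organic mix
Sandy soil: Blend 3 228/677 = 33.7%, the organic mix 194/444 = 43.7% → the organic mix
Overall: Blend 3 1409/3320 = 42.4%, the organic mix 2104/5874 = 35.8% → Blend 3
The organic mix wins each soil group but Blend 3 wins overall — the comparison reverses. The organic mix's plots skew toward silt, which has a lower base rate.

No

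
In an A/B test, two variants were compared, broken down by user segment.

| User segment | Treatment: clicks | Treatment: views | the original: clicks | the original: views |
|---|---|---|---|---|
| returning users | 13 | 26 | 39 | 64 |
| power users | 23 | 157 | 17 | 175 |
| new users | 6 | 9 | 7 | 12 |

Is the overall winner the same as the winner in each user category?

Returning users: Treatment 13/26 = 50.0%, the original 39/64 = 60.9% → the original
Power users: Treatment 23/157 = 14.6%, the original 17/175 = 9.7% → Treatment
New users: Treatment 6/9 = 66.7%, the original 7/12 = 58.3% → Treatment
Overall: Treatment 42/192 = 21.9%, the original 63/251 = 25.1% → the original
Neither sweeps: Treatment wins 2 of 3 groups, the original wins 1. The original wins overall but not every group — no Simpson reversal.

No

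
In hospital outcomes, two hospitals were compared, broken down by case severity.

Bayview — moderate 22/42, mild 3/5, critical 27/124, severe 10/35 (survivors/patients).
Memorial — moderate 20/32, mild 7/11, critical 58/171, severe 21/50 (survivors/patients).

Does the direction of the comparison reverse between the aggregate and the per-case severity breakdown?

Moderate: Bayview 22/42 = 52.4%, Memorial 20/32 = 62.5% → Memorial
Mild: Bayview 3/5 = 60.0%, Memorial 7/11 = 63.6% → Memorial
Critical: Bayview 27/124 = 21.8%, Memorial 58/171 = 33.9% → Memorial
Severe: Bayview 10/35 = 28.6%, Memorial 21/50 = 42.0% → Memorial
Overall: Bayview 62/206 = 30.1%, Memorial 106/264 = 40.2% → Memorial
Memorial wins overall and in every case group — no reversal.

No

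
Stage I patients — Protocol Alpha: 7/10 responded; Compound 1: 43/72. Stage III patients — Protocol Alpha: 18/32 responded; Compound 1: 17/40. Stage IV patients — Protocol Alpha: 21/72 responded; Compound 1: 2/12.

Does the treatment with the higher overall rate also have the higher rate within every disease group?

Stage I: Protocol Alpha 7/10 = 70.0%, Compound 1 43/72 = 59.7% → Protocol Alpha
Stage III: Protocol Alpha 18/32 = 56.2%, Compound 1 17/40 = 42.5% → Protocol Alpha
Stage IV: Protocol Alpha 21/72 = 29.2%, Compound 1 2/12 = 16.7% → Protocol Alpha
Overall: Protocol Alpha 46/114 = 40.4%, Compound 1 62/124 = 50.0% → Compound 1
Protocol Alpha wins each disease group but Compound 1 wins overall — the comparison reverses. Protocol Alpha's patients skew toward stage IV, which has a lower base rate.

No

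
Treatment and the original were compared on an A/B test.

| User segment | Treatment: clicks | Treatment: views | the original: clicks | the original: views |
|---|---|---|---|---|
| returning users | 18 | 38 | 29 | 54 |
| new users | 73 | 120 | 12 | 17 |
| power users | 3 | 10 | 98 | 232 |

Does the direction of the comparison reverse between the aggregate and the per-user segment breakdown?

Returning users: Treatment 18/38 = 47.4%, the original 29/54 = 53.7% → the original
New users: Treatment 73/120 = 60.8%, the original 12/17 = 70.6% → the original
Power users: Treatment 3/10 = 30.0%, the original 98/232 = 42.2% → the original
Overall: Treatment 94/168 = 56.0%, the original 139/303 = 45.9% → Treatment
The original wins each user group but Treatment wins overall — the comparison reverses. The original's views skew toward power users, which has a lower base rate.

Yes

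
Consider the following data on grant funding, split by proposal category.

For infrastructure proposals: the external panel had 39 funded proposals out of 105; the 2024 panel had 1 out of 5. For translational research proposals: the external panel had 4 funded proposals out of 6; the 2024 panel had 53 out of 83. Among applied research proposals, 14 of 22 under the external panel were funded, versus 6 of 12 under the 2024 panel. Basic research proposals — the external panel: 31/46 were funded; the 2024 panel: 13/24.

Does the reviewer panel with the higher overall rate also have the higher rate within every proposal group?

Infrastructure: the external panel 39/105 = 37.1%, the 2024 panel 1/5 = 20.0% → the external panel
Translational research: the external panel 4/6 = 66.7%, the 2024 panel 53/83 = 63.9% → the external panel
Applied research: the external panel 14/22 = 63.6%, the 2024 panel 6/12 = 50.0% → the external panel
Basic research: the external panel 31/46 = 67.4%, the 2024 panel 13/24 = 54.2% → the external panel
Overall: the external panel 88/179 = 49.2%, the 2024 panel 73/124 = 58.9% → the 2024 panel
The external panel wins each proposal group but the 2024 panel wins overall — the comparison reverses. The external panel's proposals skew toward infrastructure, which has a lower base rate.

No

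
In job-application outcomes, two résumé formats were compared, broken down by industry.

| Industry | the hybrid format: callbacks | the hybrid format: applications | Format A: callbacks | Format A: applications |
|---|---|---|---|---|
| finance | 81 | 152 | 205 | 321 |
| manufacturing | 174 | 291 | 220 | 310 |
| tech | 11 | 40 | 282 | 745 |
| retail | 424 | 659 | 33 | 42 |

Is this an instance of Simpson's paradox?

Finance: the hybrid format 81/152 = 53.3%, Format A 205/321 = 63.9% → Format A
Manufacturing: the hybrid format 174/291 = 59.8%, Format A 220/310 = 71.0% → Format A
Tech: the hybrid format 11/40 = 27.5%, Format A 282/745 = 37.9% → Format A
Retail: the hybrid format 424/659 = 64.3%, Format A 33/42 = 78.6% → Format A
Overall: the hybrid format 690/1142 = 60.4%, Format A 740/1418 = 52.2% → the hybrid format
Format A wins each industry group but the hybrid format wins overall — the comparison reverses. Format A's applications skew toward tech, which has a lower base rate.

Yes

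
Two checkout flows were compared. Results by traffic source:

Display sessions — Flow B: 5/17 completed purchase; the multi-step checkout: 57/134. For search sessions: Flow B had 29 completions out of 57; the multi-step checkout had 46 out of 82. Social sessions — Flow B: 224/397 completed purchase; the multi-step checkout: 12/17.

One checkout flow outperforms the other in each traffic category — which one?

the multi-step checkout

Display: Flow B 5/17 = 29.4%, the multi-step checkout 57/134 = 42.5% → the multi-step checkout
Search: Flow B 29/57 = 50.9%, the multi-step checkout 46/82 = 56.1% → the multi-step checkout
Social: Flow B 224/397 = 56.4%, the multi-step checkout 12/17 = 70.6% → the multi-step checkout
The multi-step checkout has the higher rate in all 3 groups.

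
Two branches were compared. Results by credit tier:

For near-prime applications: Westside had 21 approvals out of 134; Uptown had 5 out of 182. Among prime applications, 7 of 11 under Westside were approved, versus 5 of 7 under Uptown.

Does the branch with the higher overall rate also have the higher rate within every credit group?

Near-prime: Westside 21/134 = 15.7%, Uptown 5/182 = 2.7% → Westside
Prime: Westside 7/11 = 63.6%, Uptown 5/7 = 71.4% → Uptown
Overall: Westside 28/145 = 19.3%, Uptown 10/189 = 5.3% → Westside
Neither sweeps: Westside wins 1 of 2 groups, Uptown wins 1. Westside wins overall but not every group — no Simpson reversal.

No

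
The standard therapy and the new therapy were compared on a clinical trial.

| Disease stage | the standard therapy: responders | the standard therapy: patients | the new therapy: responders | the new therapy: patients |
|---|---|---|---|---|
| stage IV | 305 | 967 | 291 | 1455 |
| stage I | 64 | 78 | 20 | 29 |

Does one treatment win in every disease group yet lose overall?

No

Stage IV: the standard therapy 305/967 = 31.5%, the new therapy 291/1455 = 20.0% → the standard therapy
Stage I: the standard therapy 64/78 = 82.1%, the new therapy 20/29 = 69.0% → the standard therapy
Overall: the standard therapy 369/1045 = 35.3%, the new therapy 311/1484 = 21.0% → the standard therapy
The standard therapy wins overall and in every disease group — no reversal.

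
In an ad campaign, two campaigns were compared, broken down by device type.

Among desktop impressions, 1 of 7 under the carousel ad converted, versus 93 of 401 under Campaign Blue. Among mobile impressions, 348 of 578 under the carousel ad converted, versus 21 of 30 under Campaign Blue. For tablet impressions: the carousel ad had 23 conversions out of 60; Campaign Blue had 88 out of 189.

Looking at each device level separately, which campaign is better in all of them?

Desktop: the carousel ad 1/7 = 14.3%, Campaign Blue 93/401 = 23.2% → Campaign Blue
Mobile: the carousel ad 348/578 = 60.2%, Campaign Blue 21/30 = 70.0% → Campaign Blue
Tablet: the carousel ad 23/60 = 38.3%, Campaign Blue 88/189 = 46.6% → Campaign Blue
Campaign Blue has the higher rate in all 3 groups.

Campaign Blue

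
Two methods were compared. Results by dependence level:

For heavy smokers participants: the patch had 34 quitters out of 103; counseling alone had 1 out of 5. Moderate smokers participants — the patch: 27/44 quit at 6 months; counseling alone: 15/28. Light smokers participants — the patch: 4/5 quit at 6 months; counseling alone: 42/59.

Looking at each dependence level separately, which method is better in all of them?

the patch

Heavy smokers: the patch 34/103 = 33.0%, counseling alone 1/5 = 20.0% → the patch
Moderate smokers: the patch 27/44 = 61.4%, counseling alone 15/28 = 53.6% → the patch
Light smokers: the patch 4/5 = 80.0%, counseling alone 42/59 = 71.2% → the patch
The patch has the higher rate in all 3 groups.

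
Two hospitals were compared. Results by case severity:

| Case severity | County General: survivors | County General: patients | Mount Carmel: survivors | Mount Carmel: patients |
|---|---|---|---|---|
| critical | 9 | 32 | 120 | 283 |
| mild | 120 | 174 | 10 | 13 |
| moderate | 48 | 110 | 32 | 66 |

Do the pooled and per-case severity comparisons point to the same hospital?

Critical: County General 9/32 = 28.1%, Mount Carmel 120/283 = 42.4% → Mount Carmel
Mild: County General 120/174 = 69.0%, Mount Carmel 10/13 = 76.9% → Mount Carmel
Moderate: County General 48/110 = 43.6%, Mount Carmel 32/66 = 48.5% → Mount Carmel
Overall: County General 177/316 = 56.0%, Mount Carmel 162/362 = 44.8% → County General
Mount Carmel wins each case group but County General wins overall — the comparison reverses. Mount Carmel's patients skew toward critical, which has a lower base rate.

No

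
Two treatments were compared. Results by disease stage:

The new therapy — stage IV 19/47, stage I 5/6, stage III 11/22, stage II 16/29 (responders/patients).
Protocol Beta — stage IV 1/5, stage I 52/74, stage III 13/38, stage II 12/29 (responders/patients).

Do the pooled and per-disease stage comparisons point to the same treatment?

Stage IV: the new therapy 19/47 = 40.4%, Protocol Beta 1/5 = 20.0% → the new therapy
Stage I: the new therapy 5/6 = 83.3%, Protocol Beta 52/74 = 70.3% → the new therapy
Stage III: the new therapy 11/22 = 50.0%, Protocol Beta 13/38 = 34.2% → the new therapy
Stage II: the new therapy 16/29 = 55.2%, Protocol Beta 12/29 = 41.4% → the new therapy
Overall: the new therapy 51/104 = 49.0%, Protocol Beta 78/146 = 53.4% → Protocol Beta
The new therapy wins each disease group but Protocol Beta wins overall — the comparison reverses. The new therapy's patients skew toward stage IV, which has a lower base rate.

No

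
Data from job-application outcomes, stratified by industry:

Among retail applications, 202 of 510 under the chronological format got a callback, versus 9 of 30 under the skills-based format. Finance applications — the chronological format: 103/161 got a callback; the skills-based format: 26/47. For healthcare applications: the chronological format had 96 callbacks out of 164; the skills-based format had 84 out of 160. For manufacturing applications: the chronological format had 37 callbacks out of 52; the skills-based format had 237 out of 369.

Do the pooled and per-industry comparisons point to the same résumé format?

No

Retail: the chronological format 202/510 = 39.6%, the skills-based format 9/30 = 30.0% → the chronological format
Finance: the chronological format 103/161 = 64.0%, the skills-based format 26/47 = 55.3% → the chronological format
Healthcare: the chronological format 96/164 = 58.5%, the skills-based format 84/160 = 52.5% → the chronological format
Manufacturing: the chronological format 37/52 = 71.2%, the skills-based format 237/369 = 64.2% → the chronological format
Overall: the chronological format 438/887 = 49.4%, the skills-based format 356/606 = 58.7% → the skills-based format
The chronological format wins each industry group but the skills-based format wins overall — the comparison reverses. The chronological format's applications skew toward retail, which has a lower base rate.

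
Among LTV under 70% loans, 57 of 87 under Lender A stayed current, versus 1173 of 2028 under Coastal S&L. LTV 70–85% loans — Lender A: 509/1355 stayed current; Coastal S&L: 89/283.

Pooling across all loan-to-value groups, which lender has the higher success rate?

LTV under 70%: Lender A 57/87 = 65.5%, Coastal S&L 1173/2028 = 57.8% → Lender A
LTV 70–85%: Lender A 509/1355 = 37.6%, Coastal S&L 89/283 = 31.4% → Lender A
Overall: Lender A 566/1442 = 39.3%, Coastal S&L 1262/2311 = 54.6% → Coastal S&L
(Lender A wins every loan-to-value group but Coastal S&L wins overall — Lender A's loans skew toward the low-rate LTV 70–85% group.)

Coastal S&L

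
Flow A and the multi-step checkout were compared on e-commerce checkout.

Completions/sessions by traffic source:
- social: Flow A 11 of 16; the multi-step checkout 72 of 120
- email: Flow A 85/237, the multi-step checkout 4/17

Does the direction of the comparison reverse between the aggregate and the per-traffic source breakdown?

Yes

Social: Flow A 11/16 = 68.8%, the multi-step checkout 72/120 = 60.0% → Flow A
Email: Flow A 85/237 = 35.9%, the multi-step checkout 4/17 = 23.5% → Flow A
Overall: Flow A 96/253 = 37.9%, the multi-step checkout 76/137 = 55.5% → the multi-step checkout
Flow A wins each traffic group but the multi-step checkout wins overall — the comparison reverses. Flow A's sessions skew toward email, which has a lower base rate.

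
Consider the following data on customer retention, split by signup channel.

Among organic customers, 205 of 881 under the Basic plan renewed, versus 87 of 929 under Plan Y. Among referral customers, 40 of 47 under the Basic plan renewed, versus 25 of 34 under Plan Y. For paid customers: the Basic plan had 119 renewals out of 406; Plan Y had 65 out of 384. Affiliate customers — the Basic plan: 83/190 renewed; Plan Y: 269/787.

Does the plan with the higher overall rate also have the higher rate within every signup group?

Yes

Organic: the Basic plan 205/881 = 23.3%, Plan Y 87/929 = 9.4% → the Basic plan
Referral: the Basic plan 40/47 = 85.1%, Plan Y 25/34 = 73.5% → the Basic plan
Paid: the Basic plan 119/406 = 29.3%, Plan Y 65/384 = 16.9% → the Basic plan
Affiliate: the Basic plan 83/190 = 43.7%, Plan Y 269/787 = 34.2% → the Basic plan
Overall: the Basic plan 447/1524 = 29.3%, Plan Y 446/2134 = 20.9% → the Basic plan
The Basic plan wins overall and in every signup group — no reversal.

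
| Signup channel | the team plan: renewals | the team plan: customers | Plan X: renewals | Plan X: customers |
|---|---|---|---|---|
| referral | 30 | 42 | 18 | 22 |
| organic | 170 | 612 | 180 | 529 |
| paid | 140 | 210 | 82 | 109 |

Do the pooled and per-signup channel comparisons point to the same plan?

Referral: the team plan 30/42 = 71.4%, Plan X 18/22 = 81.8% → Plan X
Organic: the team plan 170/612 = 27.8%, Plan X 180/529 = 34.0% → Plan X
Paid: the team plan 140/210 = 66.7%, Plan X 82/109 = 75.2% → Plan X
Overall: the team plan 340/864 = 39.4%, Plan X 280/660 = 42.4% → Plan X
Plan X wins overall and in every signup group — no reversal.

Yes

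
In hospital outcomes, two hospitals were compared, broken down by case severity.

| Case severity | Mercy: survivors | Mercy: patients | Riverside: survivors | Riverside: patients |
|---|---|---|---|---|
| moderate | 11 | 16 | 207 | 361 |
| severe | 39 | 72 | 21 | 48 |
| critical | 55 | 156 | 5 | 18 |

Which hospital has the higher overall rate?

Riverside

Moderate: Mercy 11/16 = 68.8%, Riverside 207/361 = 57.3% → Mercy
Severe: Mercy 39/72 = 54.2%, Riverside 21/48 = 43.8% → Mercy
Critical: Mercy 55/156 = 35.3%, Riverside 5/18 = 27.8% → Mercy
Overall: Mercy 105/244 = 43.0%, Riverside 233/427 = 54.6% → Riverside
(Mercy wins every case group but Riverside wins overall — Mercy's patients skew toward the low-rate critical group.)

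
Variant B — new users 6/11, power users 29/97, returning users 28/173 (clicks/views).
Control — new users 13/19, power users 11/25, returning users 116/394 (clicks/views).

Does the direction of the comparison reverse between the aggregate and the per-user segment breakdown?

No

New users: Variant B 6/11 = 54.5%, Control 13/19 = 68.4% → Control
Power users: Variant B 29/97 = 29.9%, Control 11/25 = 44.0% → Control
Returning users: Variant B 28/173 = 16.2%, Control 116/394 = 29.4% → Control
Overall: Variant B 63/281 = 22.4%, Control 140/438 = 32.0% → Control
Control wins overall and in every user group — no reversal.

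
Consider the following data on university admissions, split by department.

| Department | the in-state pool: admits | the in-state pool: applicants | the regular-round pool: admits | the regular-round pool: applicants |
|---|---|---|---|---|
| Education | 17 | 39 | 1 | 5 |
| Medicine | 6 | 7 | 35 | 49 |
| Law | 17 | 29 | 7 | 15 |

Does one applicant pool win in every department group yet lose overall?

Yes

Education: the in-state pool 17/39 = 43.6%, the regular-round pool 1/5 = 20.0% → the in-state pool
Medicine: the in-state pool 6/7 = 85.7%, the regular-round pool 35/49 = 71.4% → the in-state pool
Law: the in-state pool 17/29 = 58.6%, the regular-round pool 7/15 = 46.7% → the in-state pool
Overall: the in-state pool 40/75 = 53.3%, the regular-round pool 43/69 = 62.3% → the regular-round pool
The in-state pool wins each department group but the regular-round pool wins overall — the comparison reverses. The in-state pool's applicants skew toward Education, which has a lower base rate.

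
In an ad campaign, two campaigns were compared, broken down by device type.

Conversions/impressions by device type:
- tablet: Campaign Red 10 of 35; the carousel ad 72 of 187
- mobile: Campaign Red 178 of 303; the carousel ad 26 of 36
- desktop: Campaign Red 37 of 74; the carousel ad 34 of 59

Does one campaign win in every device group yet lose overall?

Tablet: Campaign Red 10/35 = 28.6%, the carousel ad 72/187 = 38.5% → the carousel ad
Mobile: Campaign Red 178/303 = 58.7%, the carousel ad 26/36 = 72.2% → the carousel ad
Desktop: Campaign Red 37/74 = 50.0%, the carousel ad 34/59 = 57.6% → the carousel ad
Overall: Campaign Red 225/412 = 54.6%, the carousel ad 132/282 = 46.8% → Campaign Red
The carousel ad wins each device group but Campaign Red wins overall — the comparison reverses. The carousel ad's impressions skew toward tablet, which has a lower base rate.

Yes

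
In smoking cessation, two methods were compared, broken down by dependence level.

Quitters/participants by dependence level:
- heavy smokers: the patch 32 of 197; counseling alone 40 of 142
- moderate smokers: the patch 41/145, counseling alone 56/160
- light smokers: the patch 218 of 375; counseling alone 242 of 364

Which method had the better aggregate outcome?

counseling alone

Heavy smokers: the patch 32/197 = 16.2%, counseling alone 40/142 = 28.2% → counseling alone
Moderate smokers: the patch 41/145 = 28.3%, counseling alone 56/160 = 35.0% → counseling alone
Light smokers: the patch 218/375 = 58.1%, counseling alone 242/364 = 66.5% → counseling alone
Overall: the patch 291/717 = 40.6%, counseling alone 338/666 = 50.8% → counseling alone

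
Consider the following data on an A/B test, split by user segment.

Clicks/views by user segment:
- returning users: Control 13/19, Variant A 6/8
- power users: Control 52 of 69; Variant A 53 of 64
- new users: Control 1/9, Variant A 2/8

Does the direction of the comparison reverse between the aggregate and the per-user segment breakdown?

No

Returning users: Control 13/19 = 68.4%, Variant A 6/8 = 75.0% → Variant A
Power users: Control 52/69 = 75.4%, Variant A 53/64 = 82.8% → Variant A
New users: Control 1/9 = 11.1%, Variant A 2/8 = 25.0% → Variant A
Overall: Control 66/97 = 68.0%, Variant A 61/80 = 76.2% → Variant A
Variant A wins overall and in every user group — no reversal.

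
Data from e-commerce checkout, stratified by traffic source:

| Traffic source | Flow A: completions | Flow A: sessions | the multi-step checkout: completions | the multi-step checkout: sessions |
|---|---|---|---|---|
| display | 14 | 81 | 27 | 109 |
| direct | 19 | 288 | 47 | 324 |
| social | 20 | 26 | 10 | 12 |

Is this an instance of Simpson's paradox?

No

Display: Flow A 14/81 = 17.3%, the multi-step checkout 27/109 = 24.8% → the multi-step checkout
Direct: Flow A 19/288 = 6.6%, the multi-step checkout 47/324 = 14.5% → the multi-step checkout
Social: Flow A 20/26 = 76.9%, the multi-step checkout 10/12 = 83.3% → the multi-step checkout
Overall: Flow A 53/395 = 13.4%, the multi-step checkout 84/445 = 18.9% → the multi-step checkout
The multi-step checkout wins overall and in every traffic group — no reversal.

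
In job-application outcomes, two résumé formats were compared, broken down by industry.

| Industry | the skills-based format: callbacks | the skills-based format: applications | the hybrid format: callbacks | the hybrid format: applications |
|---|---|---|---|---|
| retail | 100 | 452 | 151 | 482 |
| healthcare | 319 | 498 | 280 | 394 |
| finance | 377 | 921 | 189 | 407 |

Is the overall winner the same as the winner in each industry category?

Yes

Retail: the skills-based format 100/452 = 22.1%, the hybrid format 151/482 = 31.3% → the hybrid format
Healthcare: the skills-based format 319/498 = 64.1%, the hybrid format 280/394 = 71.1% → the hybrid format
Finance: the skills-based format 377/921 = 40.9%, the hybrid format 189/407 = 46.4% → the hybrid format
Overall: the skills-based format 796/1871 = 42.5%, the hybrid format 620/1283 = 48.3% → the hybrid format
The hybrid format wins overall and in every industry group — no reversal.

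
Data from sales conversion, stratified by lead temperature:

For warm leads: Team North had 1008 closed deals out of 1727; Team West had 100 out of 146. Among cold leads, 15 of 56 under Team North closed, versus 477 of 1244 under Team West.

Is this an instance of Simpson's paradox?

Warm: Team North 1008/1727 = 58.4%, Team West 100/146 = 68.5% → Team West
Cold: Team North 15/56 = 26.8%, Team West 477/1244 = 38.3% → Team West
Overall: Team North 1023/1783 = 57.4%, Team West 577/1390 = 41.5% → Team North
Team West wins each lead group but Team North wins overall — the comparison reverses. Team West's leads skew toward cold, which has a lower base rate.

Yes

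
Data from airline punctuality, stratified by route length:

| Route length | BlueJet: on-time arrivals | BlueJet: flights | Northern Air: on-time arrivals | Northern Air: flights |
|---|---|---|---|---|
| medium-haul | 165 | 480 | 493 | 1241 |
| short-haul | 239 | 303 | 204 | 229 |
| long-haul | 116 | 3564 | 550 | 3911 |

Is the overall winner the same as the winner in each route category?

Yes

Medium-haul: BlueJet 165/480 = 34.4%, Northern Air 493/1241 = 39.7% → Northern Air
Short-haul: BlueJet 239/303 = 78.9%, Northern Air 204/229 = 89.1% → Northern Air
Long-haul: BlueJet 116/3564 = 3.3%, Northern Air 550/3911 = 14.1% → Northern Air
Overall: BlueJet 520/4347 = 12.0%, Northern Air 1247/5381 = 23.2% → Northern Air
Northern Air wins overall and in every route group — no reversal.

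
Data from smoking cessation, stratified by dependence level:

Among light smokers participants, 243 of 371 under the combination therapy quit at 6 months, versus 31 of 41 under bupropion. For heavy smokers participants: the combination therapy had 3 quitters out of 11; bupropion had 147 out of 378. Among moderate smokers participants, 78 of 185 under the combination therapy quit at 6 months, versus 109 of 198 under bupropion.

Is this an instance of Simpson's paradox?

Yes

Light smokers: the combination therapy 243/371 = 65.5%, bupropion 31/41 = 75.6% → bupropion
Heavy smokers: the combination therapy 3/11 = 27.3%, bupropion 147/378 = 38.9% → bupropion
Moderate smokers: the combination therapy 78/185 = 42.2%, bupropion 109/198 = 55.1% → bupropion
Overall: the combination therapy 324/567 = 57.1%, bupropion 287/617 = 46.5% → the combination therapy
Bupropion wins each dependence group but the combination therapy wins overall — the comparison reverses. Bupropion's participants skew toward heavy smokers, which has a lower base rate.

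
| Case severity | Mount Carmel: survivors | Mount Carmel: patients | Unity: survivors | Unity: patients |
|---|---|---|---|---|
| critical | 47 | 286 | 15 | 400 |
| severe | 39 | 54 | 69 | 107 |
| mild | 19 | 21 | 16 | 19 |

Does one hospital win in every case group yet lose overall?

Critical: Mount Carmel 47/286 = 16.4%, Unity 15/400 = 3.8% → Mount Carmel
Severe: Mount Carmel 39/54 = 72.2%, Unity 69/107 = 64.5% → Mount Carmel
Mild: Mount Carmel 19/21 = 90.5%, Unity 16/19 = 84.2% → Mount Carmel
Overall: Mount Carmel 105/361 = 29.1%, Unity 100/526 = 19.0% → Mount Carmel
Mount Carmel wins overall and in every case group — no reversal.

No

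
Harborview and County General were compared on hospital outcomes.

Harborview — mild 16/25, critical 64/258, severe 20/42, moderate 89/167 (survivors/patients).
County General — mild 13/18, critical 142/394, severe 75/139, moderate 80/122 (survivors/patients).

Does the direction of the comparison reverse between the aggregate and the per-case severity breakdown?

No

Mild: Harborview 16/25 = 64.0%, County General 13/18 = 72.2% → County General
Critical: Harborview 64/258 = 24.8%, County General 142/394 = 36.0% → County General
Severe: Harborview 20/42 = 47.6%, County General 75/139 = 54.0% → County General
Moderate: Harborview 89/167 = 53.3%, County General 80/122 = 65.6% → County General
Overall: Harborview 189/492 = 38.4%, County General 310/673 = 46.1% → County General
County General wins overall and in every case group — no reversal.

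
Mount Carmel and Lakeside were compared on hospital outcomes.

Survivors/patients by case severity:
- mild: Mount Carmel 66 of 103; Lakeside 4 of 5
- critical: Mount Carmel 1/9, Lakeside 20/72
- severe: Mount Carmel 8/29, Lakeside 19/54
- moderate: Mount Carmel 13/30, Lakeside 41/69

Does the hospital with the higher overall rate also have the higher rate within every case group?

Mild: Mount Carmel 66/103 = 64.1%, Lakeside 4/5 = 80.0% → Lakeside
Critical: Mount Carmel 1/9 = 11.1%, Lakeside 20/72 = 27.8% → Lakeside
Severe: Mount Carmel 8/29 = 27.6%, Lakeside 19/54 = 35.2% → Lakeside
Moderate: Mount Carmel 13/30 = 43.3%, Lakeside 41/69 = 59.4% → Lakeside
Overall: Mount Carmel 88/171 = 51.5%, Lakeside 84/200 = 42.0% → Mount Carmel
Lakeside wins each case group but Mount Carmel wins overall — the comparison reverses. Lakeside's patients skew toward critical, which has a lower base rate.

No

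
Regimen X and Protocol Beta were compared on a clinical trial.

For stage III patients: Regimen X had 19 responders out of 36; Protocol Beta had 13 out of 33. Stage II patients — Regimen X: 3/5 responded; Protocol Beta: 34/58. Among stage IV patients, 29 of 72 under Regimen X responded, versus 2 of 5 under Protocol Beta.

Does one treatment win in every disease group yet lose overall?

Yes

Stage III: Regimen X 19/36 = 52.8%, Protocol Beta 13/33 = 39.4% → Regimen X
Stage II: Regimen X 3/5 = 60.0%, Protocol Beta 34/58 = 58.6% → Regimen X
Stage IV: Regimen X 29/72 = 40.3%, Protocol Beta 2/5 = 40.0% → Regimen X
Overall: Regimen X 51/113 = 45.1%, Protocol Beta 49/96 = 51.0% → Protocol Beta
Regimen X wins each disease group but Protocol Beta wins overall — the comparison reverses. Regimen X's patients skew toward stage IV, which has a lower base rate.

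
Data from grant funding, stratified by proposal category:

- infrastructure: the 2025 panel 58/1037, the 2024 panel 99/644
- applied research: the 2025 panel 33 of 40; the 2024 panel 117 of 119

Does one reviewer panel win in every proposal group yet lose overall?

No

Infrastructure: the 2025 panel 58/1037 = 5.6%, the 2024 panel 99/644 = 15.4% → the 2024 panel
Applied research: the 2025 panel 33/40 = 82.5%, the 2024 panel 117/119 = 98.3% → the 2024 panel
Overall: the 2025 panel 91/1077 = 8.4%, the 2024 panel 216/763 = 28.3% → the 2024 panel
The 2024 panel wins overall and in every proposal group — no reversal.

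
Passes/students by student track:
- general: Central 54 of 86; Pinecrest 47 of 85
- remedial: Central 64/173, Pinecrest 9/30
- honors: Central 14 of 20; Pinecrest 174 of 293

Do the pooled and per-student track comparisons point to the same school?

No

General: Central 54/86 = 62.8%, Pinecrest 47/85 = 55.3% → Central
Remedial: Central 64/173 = 37.0%, Pinecrest 9/30 = 30.0% → Central
Honors: Central 14/20 = 70.0%, Pinecrest 174/293 = 59.4% → Central
Overall: Central 132/279 = 47.3%, Pinecrest 230/408 = 56.4% → Pinecrest
Central wins each student group but Pinecrest wins overall — the comparison reverses. Central's students skew toward remedial, which has a lower base rate.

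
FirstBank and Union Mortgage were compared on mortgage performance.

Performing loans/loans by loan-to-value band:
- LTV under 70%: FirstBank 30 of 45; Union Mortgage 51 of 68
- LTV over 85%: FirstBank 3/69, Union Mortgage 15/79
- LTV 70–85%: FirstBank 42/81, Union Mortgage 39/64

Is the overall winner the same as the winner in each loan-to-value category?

Yes

LTV under 70%: FirstBank 30/45 = 66.7%, Union Mortgage 51/68 = 75.0% → Union Mortgage
LTV over 85%: FirstBank 3/69 = 4.3%, Union Mortgage 15/79 = 19.0% → Union Mortgage
LTV 70–85%: FirstBank 42/81 = 51.9%, Union Mortgage 39/64 = 60.9% → Union Mortgage
Overall: FirstBank 75/195 = 38.5%, Union Mortgage 105/211 = 49.8% → Union Mortgage
Union Mortgage wins overall and in every loan-to-value group — no reversal.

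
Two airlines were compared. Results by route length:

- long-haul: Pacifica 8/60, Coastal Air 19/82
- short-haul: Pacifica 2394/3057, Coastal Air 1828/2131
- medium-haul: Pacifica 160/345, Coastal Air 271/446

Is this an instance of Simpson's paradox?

Long-haul: Pacifica 8/60 = 13.3%, Coastal Air 19/82 = 23.2% → Coastal Air
Short-haul: Pacifica 2394/3057 = 78.3%, Coastal Air 1828/2131 = 85.8% → Coastal Air
Medium-haul: Pacifica 160/345 = 46.4%, Coastal Air 271/446 = 60.8% → Coastal Air
Overall: Pacifica 2562/3462 = 74.0%, Coastal Air 2118/2659 = 79.7% → Coastal Air
Coastal Air wins overall and in every route group — no reversal.

No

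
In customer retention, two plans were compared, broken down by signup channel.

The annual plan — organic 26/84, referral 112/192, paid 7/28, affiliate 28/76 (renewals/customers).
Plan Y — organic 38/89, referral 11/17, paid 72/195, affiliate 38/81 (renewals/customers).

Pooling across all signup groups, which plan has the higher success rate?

Organic: the annual plan 26/84 = 31.0%, Plan Y 38/89 = 42.7% → Plan Y
Referral: the annual plan 112/192 = 58.3%, Plan Y 11/17 = 64.7% → Plan Y
Paid: the annual plan 7/28 = 25.0%, Plan Y 72/195 = 36.9% → Plan Y
Affiliate: the annual plan 28/76 = 36.8%, Plan Y 38/81 = 46.9% → Plan Y
Overall: the annual plan 173/380 = 45.5%, Plan Y 159/382 = 41.6% → the annual plan
(Plan Y wins every signup group but the annual plan wins overall — Plan Y's customers skew toward the low-rate paid group.)

the annual plan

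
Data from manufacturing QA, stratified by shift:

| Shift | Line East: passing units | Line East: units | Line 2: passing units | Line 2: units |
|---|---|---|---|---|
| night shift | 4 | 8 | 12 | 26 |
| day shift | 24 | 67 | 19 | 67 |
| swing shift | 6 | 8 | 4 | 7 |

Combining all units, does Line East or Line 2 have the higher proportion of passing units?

Line East

Night shift: Line East 4/8 = 50.0%, Line 2 12/26 = 46.2% → Line East
Day shift: Line East 24/67 = 35.8%, Line 2 19/67 = 28.4% → Line East
Swing shift: Line East 6/8 = 75.0%, Line 2 4/7 = 57.1% → Line East
Overall: Line East 34/83 = 41.0%, Line 2 35/100 = 35.0% → Line East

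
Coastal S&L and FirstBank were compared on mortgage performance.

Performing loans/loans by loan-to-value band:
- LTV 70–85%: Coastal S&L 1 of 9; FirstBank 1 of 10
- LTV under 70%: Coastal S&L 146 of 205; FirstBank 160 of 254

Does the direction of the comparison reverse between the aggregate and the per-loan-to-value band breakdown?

No

LTV 70–85%: Coastal S&L 1/9 = 11.1%, FirstBank 1/10 = 10.0% → Coastal S&L
LTV under 70%: Coastal S&L 146/205 = 71.2%, FirstBank 160/254 = 63.0% → Coastal S&L
Overall: Coastal S&L 147/214 = 68.7%, FirstBank 161/264 = 61.0% → Coastal S&L
Coastal S&L wins overall and in every loan-to-value group — no reversal.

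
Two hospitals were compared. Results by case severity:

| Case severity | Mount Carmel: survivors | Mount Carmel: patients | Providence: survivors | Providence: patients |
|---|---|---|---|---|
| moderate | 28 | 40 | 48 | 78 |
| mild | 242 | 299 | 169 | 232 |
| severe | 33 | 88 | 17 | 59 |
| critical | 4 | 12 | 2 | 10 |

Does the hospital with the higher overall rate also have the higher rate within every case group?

Yes

Moderate: Mount Carmel 28/40 = 70.0%, Providence 48/78 = 61.5% → Mount Carmel
Mild: Mount Carmel 242/299 = 80.9%, Providence 169/232 = 72.8% → Mount Carmel
Severe: Mount Carmel 33/88 = 37.5%, Providence 17/59 = 28.8% → Mount Carmel
Critical: Mount Carmel 4/12 = 33.3%, Providence 2/10 = 20.0% → Mount Carmel
Overall: Mount Carmel 307/439 = 69.9%, Providence 236/379 = 62.3% → Mount Carmel
Mount Carmel wins overall and in every case group — no reversal.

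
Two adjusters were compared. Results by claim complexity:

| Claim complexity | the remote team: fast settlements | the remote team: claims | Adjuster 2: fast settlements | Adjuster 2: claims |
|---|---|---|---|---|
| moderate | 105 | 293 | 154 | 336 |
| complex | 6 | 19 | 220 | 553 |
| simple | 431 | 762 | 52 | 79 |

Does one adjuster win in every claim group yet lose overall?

Yes

Moderate: the remote team 105/293 = 35.8%, Adjuster 2 154/336 = 45.8% → Adjuster 2
Complex: the remote team 6/19 = 31.6%, Adjuster 2 220/553 = 39.8% → Adjuster 2
Simple: the remote team 431/762 = 56.6%, Adjuster 2 52/79 = 65.8% → Adjuster 2
Overall: the remote team 542/1074 = 50.5%, Adjuster 2 426/968 = 44.0% → the remote team
Adjuster 2 wins each claim group but the remote team wins overall — the comparison reverses. Adjuster 2's claims skew toward complex, which has a lower base rate.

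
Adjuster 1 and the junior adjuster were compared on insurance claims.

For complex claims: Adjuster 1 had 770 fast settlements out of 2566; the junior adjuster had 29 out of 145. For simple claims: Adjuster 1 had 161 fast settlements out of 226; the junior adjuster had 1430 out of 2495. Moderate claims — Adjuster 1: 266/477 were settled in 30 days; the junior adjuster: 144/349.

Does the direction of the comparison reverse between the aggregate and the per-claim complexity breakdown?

Complex: Adjuster 1 770/2566 = 30.0%, the junior adjuster 29/145 = 20.0% → Adjuster 1
Simple: Adjuster 1 161/226 = 71.2%, the junior adjuster 1430/2495 = 57.3% → Adjuster 1
Moderate: Adjuster 1 266/477 = 55.8%, the junior adjuster 144/349 = 41.3% → Adjuster 1
Overall: Adjuster 1 1197/3269 = 36.6%, the junior adjuster 1603/2989 = 53.6% → the junior adjuster
Adjuster 1 wins each claim group but the junior adjuster wins overall — the comparison reverses. Adjuster 1's claims skew toward complex, which has a lower base rate.

Yes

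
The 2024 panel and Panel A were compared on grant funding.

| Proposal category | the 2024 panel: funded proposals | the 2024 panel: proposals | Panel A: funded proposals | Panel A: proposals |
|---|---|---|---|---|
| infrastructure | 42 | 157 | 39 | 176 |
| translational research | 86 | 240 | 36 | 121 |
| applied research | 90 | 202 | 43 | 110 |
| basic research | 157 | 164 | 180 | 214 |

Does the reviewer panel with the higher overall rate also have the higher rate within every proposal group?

Infrastructure: the 2024 panel 42/157 = 26.8%, Panel A 39/176 = 22.2% → the 2024 panel
Translational research: the 2024 panel 86/240 = 35.8%, Panel A 36/121 = 29.8% → the 2024 panel
Applied research: the 2024 panel 90/202 = 44.6%, Panel A 43/110 = 39.1% → the 2024 panel
Basic research: the 2024 panel 157/164 = 95.7%, Panel A 180/214 = 84.1% → the 2024 panel
Overall: the 2024 panel 375/763 = 49.1%, Panel A 298/621 = 48.0% → the 2024 panel
The 2024 panel wins overall and in every proposal group — no reversal.

Yes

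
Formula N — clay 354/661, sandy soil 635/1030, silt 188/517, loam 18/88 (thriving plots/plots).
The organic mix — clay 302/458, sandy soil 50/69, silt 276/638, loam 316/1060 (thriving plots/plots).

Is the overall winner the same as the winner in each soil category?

No

Clay: Formula N 354/661 = 53.6%, the organic mix 302/458 = 65.9% → the organic mix
Sandy soil: Formula N 635/1030 = 61.7%, the organic mix 50/69 = 72.5% → the organic mix
Silt: Formula N 188/517 = 36.4%, the organic mix 276/638 = 43.3% → the organic mix
Loam: Formula N 18/88 = 20.5%, the organic mix 316/1060 = 29.8% → the organic mix
Overall: Formula N 1195/2296 = 52.0%, the organic mix 944/2225 = 42.4% → Formula N
The organic mix wins each soil group but Formula N wins overall — the comparison reverses. The organic mix's plots skew toward loam, which has a lower base rate.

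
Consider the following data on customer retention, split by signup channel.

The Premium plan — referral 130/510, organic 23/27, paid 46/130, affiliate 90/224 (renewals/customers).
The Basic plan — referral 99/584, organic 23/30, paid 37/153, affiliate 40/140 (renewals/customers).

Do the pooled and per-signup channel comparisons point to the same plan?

Yes

Referral: the Premium plan 130/510 = 25.5%, the Basic plan 99/584 = 17.0% → the Premium plan
Organic: the Premium plan 23/27 = 85.2%, the Basic plan 23/30 = 76.7% → the Premium plan
Paid: the Premium plan 46/130 = 35.4%, the Basic plan 37/153 = 24.2% → the Premium plan
Affiliate: the Premium plan 90/224 = 40.2%, the Basic plan 40/140 = 28.6% → the Premium plan
Overall: the Premium plan 289/891 = 32.4%, the Basic plan 199/907 = 21.9% → the Premium plan
The Premium plan wins overall and in every signup group — no reversal.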